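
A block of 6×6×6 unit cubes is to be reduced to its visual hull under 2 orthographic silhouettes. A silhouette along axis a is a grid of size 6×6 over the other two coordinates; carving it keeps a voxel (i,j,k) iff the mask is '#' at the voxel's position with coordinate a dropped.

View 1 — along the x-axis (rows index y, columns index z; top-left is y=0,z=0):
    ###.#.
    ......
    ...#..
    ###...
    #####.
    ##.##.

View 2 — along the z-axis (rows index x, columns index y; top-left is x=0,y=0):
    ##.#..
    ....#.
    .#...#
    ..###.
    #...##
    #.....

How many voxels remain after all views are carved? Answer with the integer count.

initial block: 6^3 = 216
  1. axis=0 (YZ plane), |mask|=17  ⇒  voxels=102
  2. axis=2 (XY plane), |mask|=13  ⇒  voxels=42

remaining voxels: 42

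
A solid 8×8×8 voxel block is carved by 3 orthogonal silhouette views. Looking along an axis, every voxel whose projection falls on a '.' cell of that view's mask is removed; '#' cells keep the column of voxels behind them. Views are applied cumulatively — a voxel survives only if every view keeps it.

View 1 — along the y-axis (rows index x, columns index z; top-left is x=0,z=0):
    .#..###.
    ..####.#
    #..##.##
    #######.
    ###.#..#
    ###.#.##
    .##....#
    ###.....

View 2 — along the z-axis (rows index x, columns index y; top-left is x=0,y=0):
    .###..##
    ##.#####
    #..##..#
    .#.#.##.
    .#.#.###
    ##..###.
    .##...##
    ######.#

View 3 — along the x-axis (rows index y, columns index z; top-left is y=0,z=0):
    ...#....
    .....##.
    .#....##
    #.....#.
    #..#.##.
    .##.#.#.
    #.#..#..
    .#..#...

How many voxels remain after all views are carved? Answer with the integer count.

before carving: 512 voxels (8×8×8)
carve view 1 (along y, XZ-mask fill 38/64): 304 voxels remain
carve view 2 (along z, XY-mask fill 41/64): 191 voxels remain
carve view 3 (along x, YZ-mask fill 21/64): 62 voxels remain

remaining voxels: 62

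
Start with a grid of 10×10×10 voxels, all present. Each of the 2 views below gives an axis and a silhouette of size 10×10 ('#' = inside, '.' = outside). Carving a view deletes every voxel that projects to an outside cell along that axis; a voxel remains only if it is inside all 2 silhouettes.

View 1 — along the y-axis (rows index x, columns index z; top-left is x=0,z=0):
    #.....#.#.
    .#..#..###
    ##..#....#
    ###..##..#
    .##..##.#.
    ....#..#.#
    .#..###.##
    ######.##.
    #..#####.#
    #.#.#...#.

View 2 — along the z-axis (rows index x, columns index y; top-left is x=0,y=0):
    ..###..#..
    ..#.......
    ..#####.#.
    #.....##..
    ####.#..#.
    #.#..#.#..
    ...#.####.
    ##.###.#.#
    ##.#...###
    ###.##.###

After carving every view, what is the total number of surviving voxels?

start: 10×10×10 = 1000 voxels
carve view 1 (along y, XZ-mask fill 51/100): 510 voxels remain
carve view 2 (along z, XY-mask fill 50/100): 261 voxels remain

remaining voxels: 261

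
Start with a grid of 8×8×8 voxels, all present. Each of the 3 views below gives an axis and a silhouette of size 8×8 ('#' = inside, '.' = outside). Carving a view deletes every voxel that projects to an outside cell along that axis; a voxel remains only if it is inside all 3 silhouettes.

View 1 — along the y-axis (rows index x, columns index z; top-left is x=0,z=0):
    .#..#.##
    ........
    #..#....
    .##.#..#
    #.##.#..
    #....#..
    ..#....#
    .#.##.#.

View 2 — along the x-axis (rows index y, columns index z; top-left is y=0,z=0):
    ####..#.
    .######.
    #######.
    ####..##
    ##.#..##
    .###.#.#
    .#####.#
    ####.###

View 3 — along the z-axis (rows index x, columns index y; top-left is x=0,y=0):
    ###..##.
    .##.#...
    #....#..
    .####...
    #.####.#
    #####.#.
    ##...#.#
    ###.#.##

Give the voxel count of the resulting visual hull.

voxel count = 79

initial block: 8^3 = 512
carve view 1 (along y, XZ-mask fill 22/64): 176 voxels remain
carve view 2 (along x, YZ-mask fill 47/64): 130 voxels remain
carve view 3 (along z, XY-mask fill 36/64): 79 voxels remain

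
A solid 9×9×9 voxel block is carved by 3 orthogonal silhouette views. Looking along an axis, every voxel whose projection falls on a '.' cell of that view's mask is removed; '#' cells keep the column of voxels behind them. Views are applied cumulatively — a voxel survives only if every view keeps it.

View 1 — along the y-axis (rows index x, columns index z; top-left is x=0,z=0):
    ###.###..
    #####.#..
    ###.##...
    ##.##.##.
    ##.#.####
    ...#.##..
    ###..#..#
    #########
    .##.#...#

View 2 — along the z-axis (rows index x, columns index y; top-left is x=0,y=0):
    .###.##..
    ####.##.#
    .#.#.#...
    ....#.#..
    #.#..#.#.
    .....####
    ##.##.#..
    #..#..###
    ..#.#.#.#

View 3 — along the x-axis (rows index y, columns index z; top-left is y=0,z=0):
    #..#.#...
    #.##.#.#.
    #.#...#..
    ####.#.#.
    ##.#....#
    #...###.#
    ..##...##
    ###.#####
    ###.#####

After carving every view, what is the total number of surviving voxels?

full grid |V| = 729
carve view 1 (along y, XZ-mask fill 51/81): 459 voxels remain
carve view 2 (along z, XY-mask fill 39/81): 225 voxels remain
carve view 3 (along x, YZ-mask fill 46/81): 126 voxels remain

126 voxels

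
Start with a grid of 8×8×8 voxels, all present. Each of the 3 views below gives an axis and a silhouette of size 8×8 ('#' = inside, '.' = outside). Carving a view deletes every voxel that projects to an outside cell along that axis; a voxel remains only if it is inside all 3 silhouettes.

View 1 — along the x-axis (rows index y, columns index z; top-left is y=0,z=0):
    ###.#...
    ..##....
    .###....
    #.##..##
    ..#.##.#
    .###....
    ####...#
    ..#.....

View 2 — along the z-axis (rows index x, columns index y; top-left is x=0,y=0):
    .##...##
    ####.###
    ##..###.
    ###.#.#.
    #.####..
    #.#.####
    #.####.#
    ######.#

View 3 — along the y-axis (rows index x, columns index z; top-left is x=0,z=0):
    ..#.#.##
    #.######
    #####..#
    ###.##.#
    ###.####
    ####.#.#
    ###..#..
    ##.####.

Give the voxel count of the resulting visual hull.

start: 8×8×8 = 512 voxels
V1 x: intersect with YZ mask (27 set) -- 216 left
V2 z: intersect with XY mask (45 set) -- 151 left
V3 y: intersect with XZ mask (46 set) -- 115 left

remaining voxels: 115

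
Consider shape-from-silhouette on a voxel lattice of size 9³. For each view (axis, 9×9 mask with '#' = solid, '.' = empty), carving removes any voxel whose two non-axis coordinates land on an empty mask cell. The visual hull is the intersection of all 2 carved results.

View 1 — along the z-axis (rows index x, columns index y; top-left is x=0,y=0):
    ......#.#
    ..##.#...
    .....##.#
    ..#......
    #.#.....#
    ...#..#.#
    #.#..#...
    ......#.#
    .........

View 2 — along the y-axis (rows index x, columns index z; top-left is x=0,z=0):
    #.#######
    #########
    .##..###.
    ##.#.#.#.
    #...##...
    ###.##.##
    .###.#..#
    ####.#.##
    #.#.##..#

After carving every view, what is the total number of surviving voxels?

initial block: 9^3 = 729
carve view 1 (along z, XY-mask fill 20/81): 180 voxels remain
carve view 2 (along y, XZ-mask fill 54/81): 122 voxels remain

remaining voxels: 122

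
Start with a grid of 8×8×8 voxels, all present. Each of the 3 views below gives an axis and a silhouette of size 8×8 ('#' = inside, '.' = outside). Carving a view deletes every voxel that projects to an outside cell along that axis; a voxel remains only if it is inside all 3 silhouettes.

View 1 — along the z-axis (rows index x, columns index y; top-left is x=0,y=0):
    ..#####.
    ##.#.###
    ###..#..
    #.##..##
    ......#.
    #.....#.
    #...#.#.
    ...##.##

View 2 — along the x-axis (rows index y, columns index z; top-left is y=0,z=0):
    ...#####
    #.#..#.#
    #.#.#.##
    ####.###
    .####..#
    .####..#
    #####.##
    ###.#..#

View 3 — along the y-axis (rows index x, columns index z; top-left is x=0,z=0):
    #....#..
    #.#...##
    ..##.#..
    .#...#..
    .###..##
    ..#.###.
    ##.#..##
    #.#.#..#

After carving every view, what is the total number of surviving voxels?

voxel count = 70

start: 8×8×8 = 512 voxels
carve view 1 (along z, XY-mask fill 30/64): 240 voxels remain
carve view 2 (along x, YZ-mask fill 43/64): 170 voxels remain
carve view 3 (along y, XZ-mask fill 29/64): 70 voxels remain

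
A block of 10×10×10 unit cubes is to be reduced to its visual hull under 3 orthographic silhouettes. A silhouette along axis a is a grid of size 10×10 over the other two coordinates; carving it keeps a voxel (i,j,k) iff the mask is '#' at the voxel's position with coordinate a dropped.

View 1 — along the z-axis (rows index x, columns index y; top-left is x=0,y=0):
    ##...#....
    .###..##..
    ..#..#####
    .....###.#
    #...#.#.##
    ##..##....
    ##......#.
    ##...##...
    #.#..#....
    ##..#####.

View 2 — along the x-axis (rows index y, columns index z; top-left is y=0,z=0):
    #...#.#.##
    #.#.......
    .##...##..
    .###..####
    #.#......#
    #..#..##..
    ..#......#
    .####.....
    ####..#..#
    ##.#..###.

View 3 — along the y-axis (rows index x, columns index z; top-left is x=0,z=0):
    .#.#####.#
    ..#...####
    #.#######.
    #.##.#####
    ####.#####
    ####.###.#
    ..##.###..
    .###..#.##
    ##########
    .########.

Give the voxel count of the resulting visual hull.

start: 10×10×10 = 1000 voxels
  1. axis=2 (XY plane), |mask|=44  ⇒  voxels=440
  2. axis=0 (YZ plane), |mask|=43  ⇒  voxels=173
  3. axis=1 (XZ plane), |mask|=74  ⇒  voxels=127

|visual hull| = 127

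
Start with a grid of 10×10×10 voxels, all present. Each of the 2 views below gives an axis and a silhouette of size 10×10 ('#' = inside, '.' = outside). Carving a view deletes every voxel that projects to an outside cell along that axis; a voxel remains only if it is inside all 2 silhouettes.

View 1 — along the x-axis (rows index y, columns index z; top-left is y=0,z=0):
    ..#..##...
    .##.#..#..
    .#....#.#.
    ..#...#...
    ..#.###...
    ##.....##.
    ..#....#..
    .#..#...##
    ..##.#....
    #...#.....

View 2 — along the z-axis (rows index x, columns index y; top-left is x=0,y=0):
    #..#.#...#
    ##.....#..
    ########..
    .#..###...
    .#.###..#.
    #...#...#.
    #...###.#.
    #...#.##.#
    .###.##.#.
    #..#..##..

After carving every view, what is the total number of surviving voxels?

voxel count = 149

before carving: 1000 voxels (10×10×10)
step 1: project along x, AND mask (31/100) → |grid| = 310
step 2: project along z, AND mask (47/100) → |grid| = 149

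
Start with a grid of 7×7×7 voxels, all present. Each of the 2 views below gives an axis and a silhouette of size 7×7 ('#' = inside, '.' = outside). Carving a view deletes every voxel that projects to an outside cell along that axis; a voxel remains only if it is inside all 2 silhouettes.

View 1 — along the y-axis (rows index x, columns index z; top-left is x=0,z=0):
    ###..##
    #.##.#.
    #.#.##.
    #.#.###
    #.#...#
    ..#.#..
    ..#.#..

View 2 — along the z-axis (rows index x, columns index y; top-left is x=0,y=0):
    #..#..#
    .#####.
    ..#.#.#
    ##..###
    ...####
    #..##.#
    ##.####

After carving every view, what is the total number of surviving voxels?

|visual hull| = 104

start: 7×7×7 = 343 voxels
step 1: project along y, AND mask (25/49) → |grid| = 175
step 2: project along z, AND mask (30/49) → |grid| = 104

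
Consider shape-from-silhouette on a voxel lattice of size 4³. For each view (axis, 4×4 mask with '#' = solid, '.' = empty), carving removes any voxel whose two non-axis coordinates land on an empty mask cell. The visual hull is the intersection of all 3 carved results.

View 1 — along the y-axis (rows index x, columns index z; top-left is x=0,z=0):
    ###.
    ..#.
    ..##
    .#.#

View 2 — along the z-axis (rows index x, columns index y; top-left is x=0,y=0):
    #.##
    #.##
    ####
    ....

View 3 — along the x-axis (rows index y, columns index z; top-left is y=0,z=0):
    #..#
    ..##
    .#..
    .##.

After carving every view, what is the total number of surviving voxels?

start: 4×4×4 = 64 voxels
  1. axis=1 (XZ plane), |mask|=8  ⇒  voxels=32
  2. axis=2 (XY plane), |mask|=10  ⇒  voxels=20
  3. axis=0 (YZ plane), |mask|=7  ⇒  voxels=9

remaining voxels: 9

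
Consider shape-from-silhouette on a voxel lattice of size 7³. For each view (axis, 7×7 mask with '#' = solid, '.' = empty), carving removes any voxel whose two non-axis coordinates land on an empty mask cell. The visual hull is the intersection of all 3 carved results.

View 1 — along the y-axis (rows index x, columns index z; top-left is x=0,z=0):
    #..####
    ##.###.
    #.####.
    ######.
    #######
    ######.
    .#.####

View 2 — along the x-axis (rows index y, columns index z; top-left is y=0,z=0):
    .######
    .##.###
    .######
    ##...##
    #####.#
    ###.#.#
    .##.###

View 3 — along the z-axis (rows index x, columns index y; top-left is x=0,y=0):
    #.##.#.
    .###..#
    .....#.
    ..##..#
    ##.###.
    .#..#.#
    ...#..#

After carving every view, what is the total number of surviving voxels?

initial block: 7^3 = 343
after view 1 [y-axis, 39 of 49 cells solid] → remaining = 273
after view 2 [x-axis, 37 of 49 cells solid] → remaining = 196
after view 3 [z-axis, 22 of 49 cells solid] → remaining = 88

voxel count = 88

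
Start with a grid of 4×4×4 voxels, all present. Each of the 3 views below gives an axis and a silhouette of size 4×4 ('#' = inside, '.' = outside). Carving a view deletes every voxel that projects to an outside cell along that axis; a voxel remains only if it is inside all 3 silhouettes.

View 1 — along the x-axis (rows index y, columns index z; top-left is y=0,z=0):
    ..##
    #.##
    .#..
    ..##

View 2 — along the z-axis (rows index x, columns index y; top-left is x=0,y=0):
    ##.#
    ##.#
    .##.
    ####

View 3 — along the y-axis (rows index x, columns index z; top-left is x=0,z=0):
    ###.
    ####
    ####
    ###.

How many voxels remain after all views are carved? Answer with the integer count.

remaining voxels: 20

full grid |V| = 64
  1. axis=0 (YZ plane), |mask|=8  ⇒  voxels=32
  2. axis=2 (XY plane), |mask|=12  ⇒  voxels=26
  3. axis=1 (XZ plane), |mask|=14  ⇒  voxels=20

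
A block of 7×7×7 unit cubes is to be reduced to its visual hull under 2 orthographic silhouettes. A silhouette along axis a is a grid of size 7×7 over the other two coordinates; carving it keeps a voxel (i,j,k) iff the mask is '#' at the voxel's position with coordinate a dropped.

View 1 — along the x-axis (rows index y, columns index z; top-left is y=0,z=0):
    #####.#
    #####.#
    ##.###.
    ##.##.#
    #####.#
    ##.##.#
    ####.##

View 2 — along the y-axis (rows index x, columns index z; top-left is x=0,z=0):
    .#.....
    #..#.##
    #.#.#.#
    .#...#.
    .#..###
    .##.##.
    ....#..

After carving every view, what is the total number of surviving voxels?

initial block: 7^3 = 343
  1. axis=0 (YZ plane), |mask|=39  ⇒  voxels=273
  2. axis=1 (XZ plane), |mask|=20  ⇒  voxels=107

|visual hull| = 107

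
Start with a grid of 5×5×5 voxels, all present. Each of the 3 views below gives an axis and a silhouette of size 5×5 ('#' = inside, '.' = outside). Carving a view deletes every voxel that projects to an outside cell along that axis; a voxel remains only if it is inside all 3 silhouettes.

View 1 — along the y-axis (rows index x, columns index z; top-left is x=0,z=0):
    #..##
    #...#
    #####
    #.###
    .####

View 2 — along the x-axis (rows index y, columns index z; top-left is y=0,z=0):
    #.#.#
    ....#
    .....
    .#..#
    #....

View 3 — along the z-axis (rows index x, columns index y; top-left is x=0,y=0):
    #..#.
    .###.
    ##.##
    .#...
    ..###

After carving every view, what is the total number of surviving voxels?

full grid |V| = 125
V1 y: intersect with XZ mask (18 set) -- 90 left
V2 x: intersect with YZ mask (7 set) -- 28 left
V3 z: intersect with XY mask (13 set) -- 15 left

remaining voxels: 15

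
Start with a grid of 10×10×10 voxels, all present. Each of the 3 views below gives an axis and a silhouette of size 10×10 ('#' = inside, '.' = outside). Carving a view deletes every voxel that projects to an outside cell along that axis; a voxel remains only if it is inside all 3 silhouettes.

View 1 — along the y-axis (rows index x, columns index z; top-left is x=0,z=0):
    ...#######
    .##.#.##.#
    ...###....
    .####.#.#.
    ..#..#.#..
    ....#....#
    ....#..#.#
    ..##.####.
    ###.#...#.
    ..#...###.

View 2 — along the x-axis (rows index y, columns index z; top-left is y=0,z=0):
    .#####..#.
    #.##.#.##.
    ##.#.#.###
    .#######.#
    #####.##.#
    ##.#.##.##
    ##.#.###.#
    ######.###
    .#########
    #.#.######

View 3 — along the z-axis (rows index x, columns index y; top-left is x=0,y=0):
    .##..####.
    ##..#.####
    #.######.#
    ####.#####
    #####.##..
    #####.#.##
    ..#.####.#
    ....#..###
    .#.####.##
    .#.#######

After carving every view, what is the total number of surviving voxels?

voxel count = 229

initial block: 10^3 = 1000
  1. axis=1 (XZ plane), |mask|=45  ⇒  voxels=450
  2. axis=0 (YZ plane), |mask|=75  ⇒  voxels=332
  3. axis=2 (XY plane), |mask|=70  ⇒  voxels=229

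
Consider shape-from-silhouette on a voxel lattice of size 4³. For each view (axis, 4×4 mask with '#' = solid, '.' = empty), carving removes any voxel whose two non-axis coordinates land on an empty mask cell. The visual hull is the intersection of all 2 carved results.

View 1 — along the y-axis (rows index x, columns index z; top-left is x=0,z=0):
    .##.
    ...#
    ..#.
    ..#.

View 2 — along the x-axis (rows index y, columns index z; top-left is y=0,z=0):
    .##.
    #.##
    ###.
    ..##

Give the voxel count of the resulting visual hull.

voxel count = 16

before carving: 64 voxels (4×4×4)
carve view 1 (along y, XZ-mask fill 5/16): 20 voxels remain
carve view 2 (along x, YZ-mask fill 10/16): 16 voxels remain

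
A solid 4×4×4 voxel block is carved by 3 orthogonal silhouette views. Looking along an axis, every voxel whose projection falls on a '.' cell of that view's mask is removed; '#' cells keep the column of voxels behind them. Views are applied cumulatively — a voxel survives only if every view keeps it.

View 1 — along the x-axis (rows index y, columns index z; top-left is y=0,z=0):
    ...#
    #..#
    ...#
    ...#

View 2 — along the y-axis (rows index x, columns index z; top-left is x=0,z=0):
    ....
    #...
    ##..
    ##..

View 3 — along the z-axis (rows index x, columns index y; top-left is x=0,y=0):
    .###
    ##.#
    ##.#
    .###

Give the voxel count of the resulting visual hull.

|visual hull| = 3

before carving: 64 voxels (4×4×4)
V1 x: intersect with YZ mask (5 set) -- 20 left
V2 y: intersect with XZ mask (5 set) -- 3 left
V3 z: intersect with XY mask (12 set) -- 3 left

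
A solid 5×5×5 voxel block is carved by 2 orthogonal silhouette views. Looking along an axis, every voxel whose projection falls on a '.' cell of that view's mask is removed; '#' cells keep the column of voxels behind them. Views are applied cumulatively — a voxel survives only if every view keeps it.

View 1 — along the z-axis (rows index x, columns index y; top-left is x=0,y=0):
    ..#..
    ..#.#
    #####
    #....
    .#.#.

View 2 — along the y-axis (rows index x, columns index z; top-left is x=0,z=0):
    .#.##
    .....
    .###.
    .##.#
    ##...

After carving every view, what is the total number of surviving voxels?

before carving: 125 voxels (5×5×5)
V1 z: intersect with XY mask (11 set) -- 55 left
V2 y: intersect with XZ mask (11 set) -- 25 left

25 voxels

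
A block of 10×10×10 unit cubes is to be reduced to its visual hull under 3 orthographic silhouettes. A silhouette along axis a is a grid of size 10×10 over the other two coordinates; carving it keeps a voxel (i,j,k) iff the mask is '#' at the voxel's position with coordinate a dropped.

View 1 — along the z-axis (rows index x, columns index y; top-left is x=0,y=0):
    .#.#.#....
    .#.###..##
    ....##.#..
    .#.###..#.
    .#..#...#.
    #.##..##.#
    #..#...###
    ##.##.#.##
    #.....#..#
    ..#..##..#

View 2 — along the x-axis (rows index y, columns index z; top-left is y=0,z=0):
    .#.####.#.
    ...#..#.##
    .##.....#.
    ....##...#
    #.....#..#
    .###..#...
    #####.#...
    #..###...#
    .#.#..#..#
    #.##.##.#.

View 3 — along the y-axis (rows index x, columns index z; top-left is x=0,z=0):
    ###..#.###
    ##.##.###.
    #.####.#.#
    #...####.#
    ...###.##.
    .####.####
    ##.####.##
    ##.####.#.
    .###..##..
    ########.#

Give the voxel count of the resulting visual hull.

voxel count = 143

start: 10×10×10 = 1000 voxels
  1. axis=2 (XY plane), |mask|=45  ⇒  voxels=450
  2. axis=0 (YZ plane), |mask|=44  ⇒  voxels=198
  3. axis=1 (XZ plane), |mask|=69  ⇒  voxels=143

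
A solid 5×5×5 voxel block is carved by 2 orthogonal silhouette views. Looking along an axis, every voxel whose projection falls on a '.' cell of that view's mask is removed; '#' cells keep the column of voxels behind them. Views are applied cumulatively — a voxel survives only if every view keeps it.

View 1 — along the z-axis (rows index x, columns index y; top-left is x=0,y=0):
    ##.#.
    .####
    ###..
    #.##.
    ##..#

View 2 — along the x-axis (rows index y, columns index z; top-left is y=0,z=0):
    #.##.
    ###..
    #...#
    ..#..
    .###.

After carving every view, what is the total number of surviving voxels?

|visual hull| = 39

start: 5×5×5 = 125 voxels
  1. axis=2 (XY plane), |mask|=16  ⇒  voxels=80
  2. axis=0 (YZ plane), |mask|=12  ⇒  voxels=39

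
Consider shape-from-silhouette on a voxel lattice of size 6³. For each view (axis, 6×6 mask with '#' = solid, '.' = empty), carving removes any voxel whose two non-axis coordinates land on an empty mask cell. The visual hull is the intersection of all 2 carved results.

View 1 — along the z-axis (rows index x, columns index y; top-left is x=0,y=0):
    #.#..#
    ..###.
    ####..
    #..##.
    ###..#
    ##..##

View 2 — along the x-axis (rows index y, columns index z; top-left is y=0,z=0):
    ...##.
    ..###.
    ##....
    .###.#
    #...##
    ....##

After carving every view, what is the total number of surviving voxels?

full grid |V| = 216
step 1: project along z, AND mask (21/36) → |grid| = 126
step 2: project along x, AND mask (16/36) → |grid| = 54

54 voxels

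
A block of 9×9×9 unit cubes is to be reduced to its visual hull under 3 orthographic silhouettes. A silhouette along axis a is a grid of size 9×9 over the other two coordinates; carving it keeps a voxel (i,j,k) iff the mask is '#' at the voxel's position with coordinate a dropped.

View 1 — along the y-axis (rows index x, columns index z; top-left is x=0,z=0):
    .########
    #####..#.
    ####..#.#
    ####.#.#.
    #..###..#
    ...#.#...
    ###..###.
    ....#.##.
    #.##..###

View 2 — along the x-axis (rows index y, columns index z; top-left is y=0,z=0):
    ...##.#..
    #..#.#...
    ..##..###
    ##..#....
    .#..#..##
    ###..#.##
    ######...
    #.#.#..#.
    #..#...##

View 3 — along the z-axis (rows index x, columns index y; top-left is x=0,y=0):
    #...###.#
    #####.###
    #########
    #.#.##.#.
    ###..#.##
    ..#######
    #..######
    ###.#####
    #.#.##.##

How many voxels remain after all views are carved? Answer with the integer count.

before carving: 729 voxels (9×9×9)
after view 1 [y-axis, 48 of 81 cells solid] → remaining = 432
after view 2 [x-axis, 38 of 81 cells solid] → remaining = 206
after view 3 [z-axis, 61 of 81 cells solid] → remaining = 154

|visual hull| = 154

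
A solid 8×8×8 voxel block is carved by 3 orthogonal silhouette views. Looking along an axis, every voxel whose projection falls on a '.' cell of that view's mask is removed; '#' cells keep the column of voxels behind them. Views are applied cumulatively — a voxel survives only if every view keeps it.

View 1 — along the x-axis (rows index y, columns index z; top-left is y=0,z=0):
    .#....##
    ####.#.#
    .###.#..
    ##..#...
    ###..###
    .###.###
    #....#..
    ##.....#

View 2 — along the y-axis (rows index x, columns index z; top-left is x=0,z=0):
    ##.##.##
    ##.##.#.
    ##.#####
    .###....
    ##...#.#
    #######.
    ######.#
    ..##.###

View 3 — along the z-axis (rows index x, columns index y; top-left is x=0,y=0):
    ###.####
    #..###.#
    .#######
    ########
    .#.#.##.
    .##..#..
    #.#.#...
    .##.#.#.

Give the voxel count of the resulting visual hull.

initial block: 8^3 = 512
after view 1 [x-axis, 33 of 64 cells solid] → remaining = 264
after view 2 [y-axis, 44 of 64 cells solid] → remaining = 186
after view 3 [z-axis, 41 of 64 cells solid] → remaining = 122

|visual hull| = 122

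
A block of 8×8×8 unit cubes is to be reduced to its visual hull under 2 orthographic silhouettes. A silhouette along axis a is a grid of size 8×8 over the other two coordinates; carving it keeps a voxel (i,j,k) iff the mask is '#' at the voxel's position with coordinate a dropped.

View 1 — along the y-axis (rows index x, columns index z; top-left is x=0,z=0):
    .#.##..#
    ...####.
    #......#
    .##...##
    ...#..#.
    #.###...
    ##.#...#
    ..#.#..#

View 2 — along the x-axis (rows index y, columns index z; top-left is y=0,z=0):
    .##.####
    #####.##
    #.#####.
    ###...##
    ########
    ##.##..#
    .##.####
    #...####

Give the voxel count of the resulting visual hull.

voxel count = 163

full grid |V| = 512
[1] y-view keeps 27 columns → grid now 216
[2] x-view keeps 48 columns → grid now 163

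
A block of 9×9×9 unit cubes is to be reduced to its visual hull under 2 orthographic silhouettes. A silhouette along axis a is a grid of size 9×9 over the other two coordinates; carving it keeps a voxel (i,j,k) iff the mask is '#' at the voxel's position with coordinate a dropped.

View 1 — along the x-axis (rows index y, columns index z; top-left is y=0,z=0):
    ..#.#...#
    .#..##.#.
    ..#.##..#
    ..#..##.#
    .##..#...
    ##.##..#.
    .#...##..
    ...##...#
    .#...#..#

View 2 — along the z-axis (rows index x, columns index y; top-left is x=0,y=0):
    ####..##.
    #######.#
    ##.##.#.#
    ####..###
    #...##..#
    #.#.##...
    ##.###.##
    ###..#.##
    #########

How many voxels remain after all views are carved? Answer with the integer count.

before carving: 729 voxels (9×9×9)
step 1: project along x, AND mask (32/81) → |grid| = 288
step 2: project along z, AND mask (57/81) → |grid| = 202

202 voxels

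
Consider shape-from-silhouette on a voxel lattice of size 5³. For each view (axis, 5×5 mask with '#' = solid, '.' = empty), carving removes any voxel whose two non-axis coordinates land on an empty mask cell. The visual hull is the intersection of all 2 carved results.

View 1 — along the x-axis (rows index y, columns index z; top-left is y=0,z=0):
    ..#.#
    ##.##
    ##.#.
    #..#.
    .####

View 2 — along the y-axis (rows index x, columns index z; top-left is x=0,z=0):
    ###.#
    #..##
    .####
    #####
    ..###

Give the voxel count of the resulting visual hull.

full grid |V| = 125
step 1: project along x, AND mask (15/25) → |grid| = 75
step 2: project along y, AND mask (19/25) → |grid| = 57

remaining voxels: 57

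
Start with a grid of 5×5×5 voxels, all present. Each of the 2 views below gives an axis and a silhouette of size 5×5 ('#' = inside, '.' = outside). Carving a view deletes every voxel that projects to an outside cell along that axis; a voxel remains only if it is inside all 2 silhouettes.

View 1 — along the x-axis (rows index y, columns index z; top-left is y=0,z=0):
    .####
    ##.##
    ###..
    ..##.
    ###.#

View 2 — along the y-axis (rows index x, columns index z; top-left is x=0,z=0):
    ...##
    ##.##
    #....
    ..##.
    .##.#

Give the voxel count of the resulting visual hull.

before carving: 125 voxels (5×5×5)
V1 x: intersect with YZ mask (17 set) -- 85 left
V2 y: intersect with XZ mask (12 set) -- 40 left

40 voxels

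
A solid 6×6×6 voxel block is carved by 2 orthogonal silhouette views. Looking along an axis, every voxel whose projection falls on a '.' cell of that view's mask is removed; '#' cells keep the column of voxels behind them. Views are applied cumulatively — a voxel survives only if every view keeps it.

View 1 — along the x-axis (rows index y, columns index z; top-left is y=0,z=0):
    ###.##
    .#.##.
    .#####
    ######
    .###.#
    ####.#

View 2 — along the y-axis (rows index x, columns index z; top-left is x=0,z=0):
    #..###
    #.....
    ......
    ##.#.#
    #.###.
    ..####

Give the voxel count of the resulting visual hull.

75 voxels

before carving: 216 voxels (6×6×6)
  1. axis=0 (YZ plane), |mask|=28  ⇒  voxels=168
  2. axis=1 (XZ plane), |mask|=17  ⇒  voxels=75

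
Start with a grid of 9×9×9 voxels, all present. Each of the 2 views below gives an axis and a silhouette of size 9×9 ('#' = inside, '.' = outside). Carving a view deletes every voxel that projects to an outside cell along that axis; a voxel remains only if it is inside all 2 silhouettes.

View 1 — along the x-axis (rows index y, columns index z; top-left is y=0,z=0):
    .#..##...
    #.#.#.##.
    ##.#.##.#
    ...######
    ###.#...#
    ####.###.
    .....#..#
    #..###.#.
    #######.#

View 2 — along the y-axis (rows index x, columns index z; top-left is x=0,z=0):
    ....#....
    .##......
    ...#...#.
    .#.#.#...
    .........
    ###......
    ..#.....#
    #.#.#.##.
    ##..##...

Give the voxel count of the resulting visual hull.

114 voxels

full grid |V| = 729
[1] x-view keeps 47 columns → grid now 423
[2] y-view keeps 22 columns → grid now 114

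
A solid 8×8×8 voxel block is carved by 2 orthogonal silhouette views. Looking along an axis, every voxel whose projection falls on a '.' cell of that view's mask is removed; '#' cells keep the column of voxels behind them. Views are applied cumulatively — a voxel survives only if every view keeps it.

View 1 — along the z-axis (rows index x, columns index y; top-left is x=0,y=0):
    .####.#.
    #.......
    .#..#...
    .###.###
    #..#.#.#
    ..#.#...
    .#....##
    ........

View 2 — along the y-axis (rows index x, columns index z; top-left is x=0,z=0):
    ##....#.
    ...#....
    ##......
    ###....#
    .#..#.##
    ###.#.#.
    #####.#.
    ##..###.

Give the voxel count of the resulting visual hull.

start: 8×8×8 = 512 voxels
  1. axis=2 (XY plane), |mask|=23  ⇒  voxels=184
  2. axis=1 (XZ plane), |mask|=30  ⇒  voxels=88

remaining voxels: 88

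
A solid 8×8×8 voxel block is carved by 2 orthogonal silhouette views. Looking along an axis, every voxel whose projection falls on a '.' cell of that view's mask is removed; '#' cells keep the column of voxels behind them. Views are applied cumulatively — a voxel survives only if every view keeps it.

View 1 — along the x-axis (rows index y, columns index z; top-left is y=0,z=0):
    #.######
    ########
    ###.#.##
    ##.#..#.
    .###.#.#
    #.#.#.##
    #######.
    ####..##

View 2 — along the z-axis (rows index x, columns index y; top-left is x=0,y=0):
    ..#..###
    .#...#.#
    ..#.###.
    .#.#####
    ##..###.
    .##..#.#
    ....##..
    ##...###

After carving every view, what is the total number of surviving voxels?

before carving: 512 voxels (8×8×8)
step 1: project along x, AND mask (48/64) → |grid| = 384
step 2: project along z, AND mask (33/64) → |grid| = 201

201 voxels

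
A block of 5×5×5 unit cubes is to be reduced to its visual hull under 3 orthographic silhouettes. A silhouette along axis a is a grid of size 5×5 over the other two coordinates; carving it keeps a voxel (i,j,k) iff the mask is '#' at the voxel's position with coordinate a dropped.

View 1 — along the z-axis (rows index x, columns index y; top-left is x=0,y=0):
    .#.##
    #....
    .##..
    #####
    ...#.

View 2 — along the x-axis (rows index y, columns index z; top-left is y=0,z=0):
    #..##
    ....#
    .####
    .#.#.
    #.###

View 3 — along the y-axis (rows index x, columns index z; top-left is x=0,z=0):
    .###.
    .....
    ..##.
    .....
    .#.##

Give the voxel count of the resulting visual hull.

|visual hull| = 8

before carving: 125 voxels (5×5×5)
carve view 1 (along z, XY-mask fill 12/25): 60 voxels remain
carve view 2 (along x, YZ-mask fill 14/25): 31 voxels remain
carve view 3 (along y, XZ-mask fill 8/25): 8 voxels remain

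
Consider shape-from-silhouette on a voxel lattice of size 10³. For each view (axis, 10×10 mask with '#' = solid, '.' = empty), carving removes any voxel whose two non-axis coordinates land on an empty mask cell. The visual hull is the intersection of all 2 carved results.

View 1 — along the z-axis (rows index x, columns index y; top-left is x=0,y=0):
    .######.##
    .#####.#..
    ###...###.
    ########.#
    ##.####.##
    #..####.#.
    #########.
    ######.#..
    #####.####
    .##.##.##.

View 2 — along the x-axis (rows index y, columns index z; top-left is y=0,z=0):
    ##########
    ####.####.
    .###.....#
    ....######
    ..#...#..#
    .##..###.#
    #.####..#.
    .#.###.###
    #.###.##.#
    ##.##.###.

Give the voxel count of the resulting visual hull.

full grid |V| = 1000
after view 1 [z-axis, 74 of 100 cells solid] → remaining = 740
after view 2 [x-axis, 64 of 100 cells solid] → remaining = 465

remaining voxels: 465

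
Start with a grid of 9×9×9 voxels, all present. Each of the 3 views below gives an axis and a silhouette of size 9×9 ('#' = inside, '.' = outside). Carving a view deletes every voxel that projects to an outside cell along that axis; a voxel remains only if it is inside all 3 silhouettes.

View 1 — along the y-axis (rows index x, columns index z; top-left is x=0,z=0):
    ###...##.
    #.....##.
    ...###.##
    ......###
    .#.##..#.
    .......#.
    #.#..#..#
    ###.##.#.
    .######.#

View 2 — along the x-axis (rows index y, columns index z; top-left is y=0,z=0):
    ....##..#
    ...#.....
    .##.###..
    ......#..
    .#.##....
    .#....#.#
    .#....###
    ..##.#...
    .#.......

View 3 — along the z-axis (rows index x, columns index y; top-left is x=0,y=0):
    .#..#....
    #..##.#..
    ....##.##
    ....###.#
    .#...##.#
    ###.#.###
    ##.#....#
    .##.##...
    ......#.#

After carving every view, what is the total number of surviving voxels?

before carving: 729 voxels (9×9×9)
V1 y: intersect with XZ mask (38 set) -- 342 left
V2 x: intersect with YZ mask (24 set) -- 96 left
V3 z: intersect with XY mask (35 set) -- 33 left

33 voxels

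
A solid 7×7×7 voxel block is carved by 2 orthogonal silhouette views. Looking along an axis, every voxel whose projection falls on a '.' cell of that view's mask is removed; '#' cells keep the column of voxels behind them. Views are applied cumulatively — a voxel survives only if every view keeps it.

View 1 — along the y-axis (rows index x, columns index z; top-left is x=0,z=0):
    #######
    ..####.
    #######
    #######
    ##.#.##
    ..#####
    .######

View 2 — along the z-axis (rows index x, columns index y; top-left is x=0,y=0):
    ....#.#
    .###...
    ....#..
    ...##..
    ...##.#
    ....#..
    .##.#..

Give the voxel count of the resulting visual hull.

start: 7×7×7 = 343 voxels
  1. axis=1 (XZ plane), |mask|=41  ⇒  voxels=287
  2. axis=2 (XY plane), |mask|=15  ⇒  voxels=85

remaining voxels: 85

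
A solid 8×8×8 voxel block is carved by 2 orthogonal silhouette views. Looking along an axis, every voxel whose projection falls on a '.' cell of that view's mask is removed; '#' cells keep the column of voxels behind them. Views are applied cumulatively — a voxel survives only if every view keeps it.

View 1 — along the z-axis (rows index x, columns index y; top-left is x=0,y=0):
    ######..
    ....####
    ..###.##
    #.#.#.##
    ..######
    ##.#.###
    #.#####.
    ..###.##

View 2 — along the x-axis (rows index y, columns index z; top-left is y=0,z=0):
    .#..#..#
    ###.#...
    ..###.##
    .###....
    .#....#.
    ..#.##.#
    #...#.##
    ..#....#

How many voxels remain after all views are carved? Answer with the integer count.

initial block: 8^3 = 512
[1] z-view keeps 43 columns → grid now 344
[2] x-view keeps 27 columns → grid now 142

remaining voxels: 142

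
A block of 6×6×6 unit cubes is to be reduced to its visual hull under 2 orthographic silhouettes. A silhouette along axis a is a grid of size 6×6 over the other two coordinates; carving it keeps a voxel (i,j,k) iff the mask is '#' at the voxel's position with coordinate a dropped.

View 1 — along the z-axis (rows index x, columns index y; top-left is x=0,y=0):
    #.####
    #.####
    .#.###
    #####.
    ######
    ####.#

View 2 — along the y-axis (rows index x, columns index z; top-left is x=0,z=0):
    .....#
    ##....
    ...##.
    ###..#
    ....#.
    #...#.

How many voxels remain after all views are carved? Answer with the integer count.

initial block: 6^3 = 216
after view 1 [z-axis, 30 of 36 cells solid] → remaining = 180
after view 2 [y-axis, 12 of 36 cells solid] → remaining = 59

voxel count = 59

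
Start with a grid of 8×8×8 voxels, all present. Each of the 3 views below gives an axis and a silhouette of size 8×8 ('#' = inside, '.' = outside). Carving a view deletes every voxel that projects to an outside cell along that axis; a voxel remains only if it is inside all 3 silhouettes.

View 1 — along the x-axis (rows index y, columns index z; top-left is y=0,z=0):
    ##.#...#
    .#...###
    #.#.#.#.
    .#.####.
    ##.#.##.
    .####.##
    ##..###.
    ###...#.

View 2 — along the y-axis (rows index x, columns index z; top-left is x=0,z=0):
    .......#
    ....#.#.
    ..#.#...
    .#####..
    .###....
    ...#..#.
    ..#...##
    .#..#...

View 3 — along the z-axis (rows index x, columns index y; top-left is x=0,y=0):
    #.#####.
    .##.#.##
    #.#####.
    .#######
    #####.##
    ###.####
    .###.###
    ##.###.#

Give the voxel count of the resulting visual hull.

initial block: 8^3 = 512
  1. axis=0 (YZ plane), |mask|=37  ⇒  voxels=296
  2. axis=1 (XZ plane), |mask|=20  ⇒  voxels=92
  3. axis=2 (XY plane), |mask|=50  ⇒  voxels=74

voxel count = 74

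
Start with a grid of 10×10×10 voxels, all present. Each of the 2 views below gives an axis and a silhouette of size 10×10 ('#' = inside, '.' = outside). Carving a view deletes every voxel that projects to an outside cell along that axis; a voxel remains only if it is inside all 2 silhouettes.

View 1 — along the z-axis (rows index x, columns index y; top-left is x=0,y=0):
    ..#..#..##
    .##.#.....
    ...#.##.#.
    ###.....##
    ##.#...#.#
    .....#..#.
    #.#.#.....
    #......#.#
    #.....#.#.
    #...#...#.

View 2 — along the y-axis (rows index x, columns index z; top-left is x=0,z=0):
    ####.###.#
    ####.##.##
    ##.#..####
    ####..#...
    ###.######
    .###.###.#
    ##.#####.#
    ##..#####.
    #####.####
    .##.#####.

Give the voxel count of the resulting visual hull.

remaining voxels: 261

initial block: 10^3 = 1000
[1] z-view keeps 35 columns → grid now 350
[2] y-view keeps 75 columns → grid now 261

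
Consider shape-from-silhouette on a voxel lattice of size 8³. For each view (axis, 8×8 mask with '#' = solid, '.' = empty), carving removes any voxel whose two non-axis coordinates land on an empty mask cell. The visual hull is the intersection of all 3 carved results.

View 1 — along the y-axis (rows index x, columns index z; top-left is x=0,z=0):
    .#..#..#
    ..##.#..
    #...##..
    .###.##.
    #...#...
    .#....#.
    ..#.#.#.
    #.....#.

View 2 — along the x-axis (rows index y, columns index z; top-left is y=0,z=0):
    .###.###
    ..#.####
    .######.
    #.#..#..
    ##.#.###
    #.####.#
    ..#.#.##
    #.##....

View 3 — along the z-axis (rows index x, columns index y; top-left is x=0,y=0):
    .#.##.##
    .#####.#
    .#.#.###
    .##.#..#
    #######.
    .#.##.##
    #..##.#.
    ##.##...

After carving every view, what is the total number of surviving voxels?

|visual hull| = 66

before carving: 512 voxels (8×8×8)
V1 y: intersect with XZ mask (23 set) -- 184 left
V2 x: intersect with YZ mask (39 set) -- 111 left
V3 z: intersect with XY mask (40 set) -- 66 left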